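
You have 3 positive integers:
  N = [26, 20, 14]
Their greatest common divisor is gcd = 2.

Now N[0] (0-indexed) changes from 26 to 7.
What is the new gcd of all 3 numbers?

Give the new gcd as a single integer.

Numbers: [26, 20, 14], gcd = 2
Change: index 0, 26 -> 7
gcd of the OTHER numbers (without index 0): gcd([20, 14]) = 2
New gcd = gcd(g_others, new_val) = gcd(2, 7) = 1

Answer: 1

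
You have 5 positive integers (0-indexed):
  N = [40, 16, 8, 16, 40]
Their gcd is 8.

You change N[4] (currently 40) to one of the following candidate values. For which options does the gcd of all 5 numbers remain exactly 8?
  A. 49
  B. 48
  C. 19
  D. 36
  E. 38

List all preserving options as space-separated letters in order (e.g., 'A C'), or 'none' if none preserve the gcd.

Answer: B

Derivation:
Old gcd = 8; gcd of others (without N[4]) = 8
New gcd for candidate v: gcd(8, v). Preserves old gcd iff gcd(8, v) = 8.
  Option A: v=49, gcd(8,49)=1 -> changes
  Option B: v=48, gcd(8,48)=8 -> preserves
  Option C: v=19, gcd(8,19)=1 -> changes
  Option D: v=36, gcd(8,36)=4 -> changes
  Option E: v=38, gcd(8,38)=2 -> changes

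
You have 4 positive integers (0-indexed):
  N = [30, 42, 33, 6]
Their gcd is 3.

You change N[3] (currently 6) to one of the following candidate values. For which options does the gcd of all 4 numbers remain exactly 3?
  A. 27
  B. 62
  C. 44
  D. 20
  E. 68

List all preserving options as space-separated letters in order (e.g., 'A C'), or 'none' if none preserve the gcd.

Old gcd = 3; gcd of others (without N[3]) = 3
New gcd for candidate v: gcd(3, v). Preserves old gcd iff gcd(3, v) = 3.
  Option A: v=27, gcd(3,27)=3 -> preserves
  Option B: v=62, gcd(3,62)=1 -> changes
  Option C: v=44, gcd(3,44)=1 -> changes
  Option D: v=20, gcd(3,20)=1 -> changes
  Option E: v=68, gcd(3,68)=1 -> changes

Answer: A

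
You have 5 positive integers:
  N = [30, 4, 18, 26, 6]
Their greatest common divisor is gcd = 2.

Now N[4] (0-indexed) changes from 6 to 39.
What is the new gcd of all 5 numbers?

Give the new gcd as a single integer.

Numbers: [30, 4, 18, 26, 6], gcd = 2
Change: index 4, 6 -> 39
gcd of the OTHER numbers (without index 4): gcd([30, 4, 18, 26]) = 2
New gcd = gcd(g_others, new_val) = gcd(2, 39) = 1

Answer: 1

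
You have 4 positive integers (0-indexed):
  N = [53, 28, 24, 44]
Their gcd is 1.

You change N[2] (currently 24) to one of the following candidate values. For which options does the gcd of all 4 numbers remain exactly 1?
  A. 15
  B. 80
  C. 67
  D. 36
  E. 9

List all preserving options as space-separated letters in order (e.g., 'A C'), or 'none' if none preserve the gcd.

Answer: A B C D E

Derivation:
Old gcd = 1; gcd of others (without N[2]) = 1
New gcd for candidate v: gcd(1, v). Preserves old gcd iff gcd(1, v) = 1.
  Option A: v=15, gcd(1,15)=1 -> preserves
  Option B: v=80, gcd(1,80)=1 -> preserves
  Option C: v=67, gcd(1,67)=1 -> preserves
  Option D: v=36, gcd(1,36)=1 -> preserves
  Option E: v=9, gcd(1,9)=1 -> preserves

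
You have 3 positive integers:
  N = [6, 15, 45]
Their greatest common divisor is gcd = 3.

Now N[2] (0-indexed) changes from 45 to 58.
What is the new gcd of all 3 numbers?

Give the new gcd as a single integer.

Answer: 1

Derivation:
Numbers: [6, 15, 45], gcd = 3
Change: index 2, 45 -> 58
gcd of the OTHER numbers (without index 2): gcd([6, 15]) = 3
New gcd = gcd(g_others, new_val) = gcd(3, 58) = 1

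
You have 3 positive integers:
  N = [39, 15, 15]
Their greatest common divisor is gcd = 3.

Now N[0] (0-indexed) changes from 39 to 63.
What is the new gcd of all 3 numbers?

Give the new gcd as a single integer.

Numbers: [39, 15, 15], gcd = 3
Change: index 0, 39 -> 63
gcd of the OTHER numbers (without index 0): gcd([15, 15]) = 15
New gcd = gcd(g_others, new_val) = gcd(15, 63) = 3

Answer: 3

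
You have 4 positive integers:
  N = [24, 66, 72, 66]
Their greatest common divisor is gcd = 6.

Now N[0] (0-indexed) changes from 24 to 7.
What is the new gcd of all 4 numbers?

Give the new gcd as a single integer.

Answer: 1

Derivation:
Numbers: [24, 66, 72, 66], gcd = 6
Change: index 0, 24 -> 7
gcd of the OTHER numbers (without index 0): gcd([66, 72, 66]) = 6
New gcd = gcd(g_others, new_val) = gcd(6, 7) = 1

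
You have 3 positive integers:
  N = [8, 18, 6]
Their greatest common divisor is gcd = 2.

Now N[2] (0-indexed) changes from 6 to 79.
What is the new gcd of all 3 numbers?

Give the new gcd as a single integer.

Numbers: [8, 18, 6], gcd = 2
Change: index 2, 6 -> 79
gcd of the OTHER numbers (without index 2): gcd([8, 18]) = 2
New gcd = gcd(g_others, new_val) = gcd(2, 79) = 1

Answer: 1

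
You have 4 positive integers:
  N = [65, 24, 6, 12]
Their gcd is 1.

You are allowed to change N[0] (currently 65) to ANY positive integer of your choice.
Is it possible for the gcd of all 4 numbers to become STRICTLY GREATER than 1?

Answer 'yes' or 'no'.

Answer: yes

Derivation:
Current gcd = 1
gcd of all OTHER numbers (without N[0]=65): gcd([24, 6, 12]) = 6
The new gcd after any change is gcd(6, new_value).
This can be at most 6.
Since 6 > old gcd 1, the gcd CAN increase (e.g., set N[0] = 6).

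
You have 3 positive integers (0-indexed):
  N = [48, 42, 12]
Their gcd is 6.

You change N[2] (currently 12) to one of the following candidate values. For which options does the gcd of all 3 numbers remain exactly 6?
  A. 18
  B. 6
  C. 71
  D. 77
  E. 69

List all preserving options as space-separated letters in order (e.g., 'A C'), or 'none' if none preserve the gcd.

Answer: A B

Derivation:
Old gcd = 6; gcd of others (without N[2]) = 6
New gcd for candidate v: gcd(6, v). Preserves old gcd iff gcd(6, v) = 6.
  Option A: v=18, gcd(6,18)=6 -> preserves
  Option B: v=6, gcd(6,6)=6 -> preserves
  Option C: v=71, gcd(6,71)=1 -> changes
  Option D: v=77, gcd(6,77)=1 -> changes
  Option E: v=69, gcd(6,69)=3 -> changes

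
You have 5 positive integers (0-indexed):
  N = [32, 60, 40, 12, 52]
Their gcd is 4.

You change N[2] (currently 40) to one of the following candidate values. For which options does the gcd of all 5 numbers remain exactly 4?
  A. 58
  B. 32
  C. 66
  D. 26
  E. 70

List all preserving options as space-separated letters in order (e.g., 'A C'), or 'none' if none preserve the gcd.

Old gcd = 4; gcd of others (without N[2]) = 4
New gcd for candidate v: gcd(4, v). Preserves old gcd iff gcd(4, v) = 4.
  Option A: v=58, gcd(4,58)=2 -> changes
  Option B: v=32, gcd(4,32)=4 -> preserves
  Option C: v=66, gcd(4,66)=2 -> changes
  Option D: v=26, gcd(4,26)=2 -> changes
  Option E: v=70, gcd(4,70)=2 -> changes

Answer: B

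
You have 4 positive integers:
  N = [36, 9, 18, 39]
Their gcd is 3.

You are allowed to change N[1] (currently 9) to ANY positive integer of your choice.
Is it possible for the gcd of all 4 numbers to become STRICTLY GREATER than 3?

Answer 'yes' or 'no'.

Answer: no

Derivation:
Current gcd = 3
gcd of all OTHER numbers (without N[1]=9): gcd([36, 18, 39]) = 3
The new gcd after any change is gcd(3, new_value).
This can be at most 3.
Since 3 = old gcd 3, the gcd can only stay the same or decrease.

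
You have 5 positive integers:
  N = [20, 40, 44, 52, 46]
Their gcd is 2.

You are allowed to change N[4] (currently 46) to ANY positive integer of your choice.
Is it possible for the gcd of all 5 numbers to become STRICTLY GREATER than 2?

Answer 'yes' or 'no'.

Answer: yes

Derivation:
Current gcd = 2
gcd of all OTHER numbers (without N[4]=46): gcd([20, 40, 44, 52]) = 4
The new gcd after any change is gcd(4, new_value).
This can be at most 4.
Since 4 > old gcd 2, the gcd CAN increase (e.g., set N[4] = 4).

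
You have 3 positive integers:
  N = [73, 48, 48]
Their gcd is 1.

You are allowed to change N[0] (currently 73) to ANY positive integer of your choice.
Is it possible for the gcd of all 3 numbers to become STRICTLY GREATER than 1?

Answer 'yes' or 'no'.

Current gcd = 1
gcd of all OTHER numbers (without N[0]=73): gcd([48, 48]) = 48
The new gcd after any change is gcd(48, new_value).
This can be at most 48.
Since 48 > old gcd 1, the gcd CAN increase (e.g., set N[0] = 48).

Answer: yes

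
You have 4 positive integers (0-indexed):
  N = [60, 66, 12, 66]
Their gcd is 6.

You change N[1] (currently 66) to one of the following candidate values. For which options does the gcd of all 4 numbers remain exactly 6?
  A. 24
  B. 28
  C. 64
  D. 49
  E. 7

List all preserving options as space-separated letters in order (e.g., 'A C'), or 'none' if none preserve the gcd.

Answer: A

Derivation:
Old gcd = 6; gcd of others (without N[1]) = 6
New gcd for candidate v: gcd(6, v). Preserves old gcd iff gcd(6, v) = 6.
  Option A: v=24, gcd(6,24)=6 -> preserves
  Option B: v=28, gcd(6,28)=2 -> changes
  Option C: v=64, gcd(6,64)=2 -> changes
  Option D: v=49, gcd(6,49)=1 -> changes
  Option E: v=7, gcd(6,7)=1 -> changes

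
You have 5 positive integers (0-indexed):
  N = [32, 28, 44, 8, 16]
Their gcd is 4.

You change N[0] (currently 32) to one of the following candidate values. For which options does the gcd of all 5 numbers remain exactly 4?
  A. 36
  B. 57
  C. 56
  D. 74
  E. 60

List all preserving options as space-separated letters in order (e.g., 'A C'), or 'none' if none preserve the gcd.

Answer: A C E

Derivation:
Old gcd = 4; gcd of others (without N[0]) = 4
New gcd for candidate v: gcd(4, v). Preserves old gcd iff gcd(4, v) = 4.
  Option A: v=36, gcd(4,36)=4 -> preserves
  Option B: v=57, gcd(4,57)=1 -> changes
  Option C: v=56, gcd(4,56)=4 -> preserves
  Option D: v=74, gcd(4,74)=2 -> changes
  Option E: v=60, gcd(4,60)=4 -> preserves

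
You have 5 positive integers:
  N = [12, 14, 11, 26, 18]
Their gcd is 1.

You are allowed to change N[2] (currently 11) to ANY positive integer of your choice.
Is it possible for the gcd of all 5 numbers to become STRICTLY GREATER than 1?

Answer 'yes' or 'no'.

Current gcd = 1
gcd of all OTHER numbers (without N[2]=11): gcd([12, 14, 26, 18]) = 2
The new gcd after any change is gcd(2, new_value).
This can be at most 2.
Since 2 > old gcd 1, the gcd CAN increase (e.g., set N[2] = 2).

Answer: yes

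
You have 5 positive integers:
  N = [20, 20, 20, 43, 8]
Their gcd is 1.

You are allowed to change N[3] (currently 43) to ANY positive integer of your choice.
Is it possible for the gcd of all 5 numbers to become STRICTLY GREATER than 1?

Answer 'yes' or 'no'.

Answer: yes

Derivation:
Current gcd = 1
gcd of all OTHER numbers (without N[3]=43): gcd([20, 20, 20, 8]) = 4
The new gcd after any change is gcd(4, new_value).
This can be at most 4.
Since 4 > old gcd 1, the gcd CAN increase (e.g., set N[3] = 4).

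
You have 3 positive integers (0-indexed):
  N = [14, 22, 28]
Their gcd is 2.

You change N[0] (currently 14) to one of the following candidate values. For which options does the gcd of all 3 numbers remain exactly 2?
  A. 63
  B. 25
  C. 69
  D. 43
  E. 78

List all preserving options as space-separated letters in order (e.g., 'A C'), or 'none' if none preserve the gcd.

Old gcd = 2; gcd of others (without N[0]) = 2
New gcd for candidate v: gcd(2, v). Preserves old gcd iff gcd(2, v) = 2.
  Option A: v=63, gcd(2,63)=1 -> changes
  Option B: v=25, gcd(2,25)=1 -> changes
  Option C: v=69, gcd(2,69)=1 -> changes
  Option D: v=43, gcd(2,43)=1 -> changes
  Option E: v=78, gcd(2,78)=2 -> preserves

Answer: E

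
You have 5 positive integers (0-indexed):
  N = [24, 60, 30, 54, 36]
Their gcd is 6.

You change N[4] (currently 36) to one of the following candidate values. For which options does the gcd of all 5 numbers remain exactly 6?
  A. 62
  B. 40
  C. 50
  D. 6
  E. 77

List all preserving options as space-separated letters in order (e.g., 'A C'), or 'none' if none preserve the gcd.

Answer: D

Derivation:
Old gcd = 6; gcd of others (without N[4]) = 6
New gcd for candidate v: gcd(6, v). Preserves old gcd iff gcd(6, v) = 6.
  Option A: v=62, gcd(6,62)=2 -> changes
  Option B: v=40, gcd(6,40)=2 -> changes
  Option C: v=50, gcd(6,50)=2 -> changes
  Option D: v=6, gcd(6,6)=6 -> preserves
  Option E: v=77, gcd(6,77)=1 -> changes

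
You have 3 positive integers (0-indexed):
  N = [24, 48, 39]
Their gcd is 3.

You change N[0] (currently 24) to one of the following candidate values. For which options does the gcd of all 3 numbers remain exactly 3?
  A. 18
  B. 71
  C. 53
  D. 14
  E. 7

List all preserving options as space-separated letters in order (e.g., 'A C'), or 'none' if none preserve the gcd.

Answer: A

Derivation:
Old gcd = 3; gcd of others (without N[0]) = 3
New gcd for candidate v: gcd(3, v). Preserves old gcd iff gcd(3, v) = 3.
  Option A: v=18, gcd(3,18)=3 -> preserves
  Option B: v=71, gcd(3,71)=1 -> changes
  Option C: v=53, gcd(3,53)=1 -> changes
  Option D: v=14, gcd(3,14)=1 -> changes
  Option E: v=7, gcd(3,7)=1 -> changes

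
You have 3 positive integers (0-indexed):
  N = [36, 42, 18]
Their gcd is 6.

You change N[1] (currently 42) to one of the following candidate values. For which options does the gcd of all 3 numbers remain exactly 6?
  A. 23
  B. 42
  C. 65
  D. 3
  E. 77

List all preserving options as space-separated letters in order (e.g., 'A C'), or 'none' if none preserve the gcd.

Old gcd = 6; gcd of others (without N[1]) = 18
New gcd for candidate v: gcd(18, v). Preserves old gcd iff gcd(18, v) = 6.
  Option A: v=23, gcd(18,23)=1 -> changes
  Option B: v=42, gcd(18,42)=6 -> preserves
  Option C: v=65, gcd(18,65)=1 -> changes
  Option D: v=3, gcd(18,3)=3 -> changes
  Option E: v=77, gcd(18,77)=1 -> changes

Answer: B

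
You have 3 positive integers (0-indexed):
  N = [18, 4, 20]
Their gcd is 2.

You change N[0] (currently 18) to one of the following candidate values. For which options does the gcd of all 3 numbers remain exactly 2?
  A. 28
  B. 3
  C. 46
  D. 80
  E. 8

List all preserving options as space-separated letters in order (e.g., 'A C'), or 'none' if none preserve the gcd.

Answer: C

Derivation:
Old gcd = 2; gcd of others (without N[0]) = 4
New gcd for candidate v: gcd(4, v). Preserves old gcd iff gcd(4, v) = 2.
  Option A: v=28, gcd(4,28)=4 -> changes
  Option B: v=3, gcd(4,3)=1 -> changes
  Option C: v=46, gcd(4,46)=2 -> preserves
  Option D: v=80, gcd(4,80)=4 -> changes
  Option E: v=8, gcd(4,8)=4 -> changes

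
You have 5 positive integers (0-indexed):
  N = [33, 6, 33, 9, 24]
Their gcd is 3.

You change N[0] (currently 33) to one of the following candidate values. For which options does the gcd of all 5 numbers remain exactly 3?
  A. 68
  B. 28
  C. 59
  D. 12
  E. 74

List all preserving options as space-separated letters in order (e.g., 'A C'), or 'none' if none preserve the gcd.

Answer: D

Derivation:
Old gcd = 3; gcd of others (without N[0]) = 3
New gcd for candidate v: gcd(3, v). Preserves old gcd iff gcd(3, v) = 3.
  Option A: v=68, gcd(3,68)=1 -> changes
  Option B: v=28, gcd(3,28)=1 -> changes
  Option C: v=59, gcd(3,59)=1 -> changes
  Option D: v=12, gcd(3,12)=3 -> preserves
  Option E: v=74, gcd(3,74)=1 -> changes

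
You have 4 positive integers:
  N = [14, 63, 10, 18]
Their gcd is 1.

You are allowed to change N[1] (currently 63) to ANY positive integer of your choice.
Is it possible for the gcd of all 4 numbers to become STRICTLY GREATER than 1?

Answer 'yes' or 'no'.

Answer: yes

Derivation:
Current gcd = 1
gcd of all OTHER numbers (without N[1]=63): gcd([14, 10, 18]) = 2
The new gcd after any change is gcd(2, new_value).
This can be at most 2.
Since 2 > old gcd 1, the gcd CAN increase (e.g., set N[1] = 2).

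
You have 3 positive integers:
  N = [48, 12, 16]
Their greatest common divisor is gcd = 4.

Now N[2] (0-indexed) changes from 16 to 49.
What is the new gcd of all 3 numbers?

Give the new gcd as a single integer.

Numbers: [48, 12, 16], gcd = 4
Change: index 2, 16 -> 49
gcd of the OTHER numbers (without index 2): gcd([48, 12]) = 12
New gcd = gcd(g_others, new_val) = gcd(12, 49) = 1

Answer: 1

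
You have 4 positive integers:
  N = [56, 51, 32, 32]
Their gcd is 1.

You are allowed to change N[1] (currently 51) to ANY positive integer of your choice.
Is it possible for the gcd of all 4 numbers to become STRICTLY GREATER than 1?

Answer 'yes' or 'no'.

Answer: yes

Derivation:
Current gcd = 1
gcd of all OTHER numbers (without N[1]=51): gcd([56, 32, 32]) = 8
The new gcd after any change is gcd(8, new_value).
This can be at most 8.
Since 8 > old gcd 1, the gcd CAN increase (e.g., set N[1] = 8).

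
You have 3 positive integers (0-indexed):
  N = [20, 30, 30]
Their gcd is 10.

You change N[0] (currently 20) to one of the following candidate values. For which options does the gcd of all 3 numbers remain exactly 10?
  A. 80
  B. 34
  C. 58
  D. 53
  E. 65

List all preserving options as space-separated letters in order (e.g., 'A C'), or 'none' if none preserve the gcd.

Old gcd = 10; gcd of others (without N[0]) = 30
New gcd for candidate v: gcd(30, v). Preserves old gcd iff gcd(30, v) = 10.
  Option A: v=80, gcd(30,80)=10 -> preserves
  Option B: v=34, gcd(30,34)=2 -> changes
  Option C: v=58, gcd(30,58)=2 -> changes
  Option D: v=53, gcd(30,53)=1 -> changes
  Option E: v=65, gcd(30,65)=5 -> changes

Answer: A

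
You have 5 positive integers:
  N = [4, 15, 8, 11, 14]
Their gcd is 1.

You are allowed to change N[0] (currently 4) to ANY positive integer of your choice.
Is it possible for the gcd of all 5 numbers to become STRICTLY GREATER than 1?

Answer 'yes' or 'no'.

Current gcd = 1
gcd of all OTHER numbers (without N[0]=4): gcd([15, 8, 11, 14]) = 1
The new gcd after any change is gcd(1, new_value).
This can be at most 1.
Since 1 = old gcd 1, the gcd can only stay the same or decrease.

Answer: no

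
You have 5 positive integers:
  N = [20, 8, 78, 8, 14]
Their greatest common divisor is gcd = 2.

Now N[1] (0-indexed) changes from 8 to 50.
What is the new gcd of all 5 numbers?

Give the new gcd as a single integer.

Answer: 2

Derivation:
Numbers: [20, 8, 78, 8, 14], gcd = 2
Change: index 1, 8 -> 50
gcd of the OTHER numbers (without index 1): gcd([20, 78, 8, 14]) = 2
New gcd = gcd(g_others, new_val) = gcd(2, 50) = 2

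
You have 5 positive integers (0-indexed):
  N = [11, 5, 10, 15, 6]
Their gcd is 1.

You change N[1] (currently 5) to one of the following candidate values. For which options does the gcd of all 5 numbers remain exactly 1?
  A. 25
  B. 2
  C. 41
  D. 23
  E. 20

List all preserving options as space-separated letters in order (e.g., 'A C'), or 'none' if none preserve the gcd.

Answer: A B C D E

Derivation:
Old gcd = 1; gcd of others (without N[1]) = 1
New gcd for candidate v: gcd(1, v). Preserves old gcd iff gcd(1, v) = 1.
  Option A: v=25, gcd(1,25)=1 -> preserves
  Option B: v=2, gcd(1,2)=1 -> preserves
  Option C: v=41, gcd(1,41)=1 -> preserves
  Option D: v=23, gcd(1,23)=1 -> preserves
  Option E: v=20, gcd(1,20)=1 -> preserves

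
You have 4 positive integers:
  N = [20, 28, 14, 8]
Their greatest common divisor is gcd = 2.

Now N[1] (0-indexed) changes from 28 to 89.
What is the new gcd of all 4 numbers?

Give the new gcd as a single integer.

Numbers: [20, 28, 14, 8], gcd = 2
Change: index 1, 28 -> 89
gcd of the OTHER numbers (without index 1): gcd([20, 14, 8]) = 2
New gcd = gcd(g_others, new_val) = gcd(2, 89) = 1

Answer: 1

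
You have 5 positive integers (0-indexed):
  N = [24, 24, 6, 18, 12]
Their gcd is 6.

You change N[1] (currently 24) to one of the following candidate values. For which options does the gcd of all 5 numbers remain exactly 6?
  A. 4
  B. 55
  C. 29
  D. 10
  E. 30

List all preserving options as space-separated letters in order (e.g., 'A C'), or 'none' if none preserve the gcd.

Answer: E

Derivation:
Old gcd = 6; gcd of others (without N[1]) = 6
New gcd for candidate v: gcd(6, v). Preserves old gcd iff gcd(6, v) = 6.
  Option A: v=4, gcd(6,4)=2 -> changes
  Option B: v=55, gcd(6,55)=1 -> changes
  Option C: v=29, gcd(6,29)=1 -> changes
  Option D: v=10, gcd(6,10)=2 -> changes
  Option E: v=30, gcd(6,30)=6 -> preserves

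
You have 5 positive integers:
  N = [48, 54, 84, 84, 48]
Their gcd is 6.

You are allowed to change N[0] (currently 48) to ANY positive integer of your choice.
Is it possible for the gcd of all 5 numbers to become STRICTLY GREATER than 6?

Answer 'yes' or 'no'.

Current gcd = 6
gcd of all OTHER numbers (without N[0]=48): gcd([54, 84, 84, 48]) = 6
The new gcd after any change is gcd(6, new_value).
This can be at most 6.
Since 6 = old gcd 6, the gcd can only stay the same or decrease.

Answer: no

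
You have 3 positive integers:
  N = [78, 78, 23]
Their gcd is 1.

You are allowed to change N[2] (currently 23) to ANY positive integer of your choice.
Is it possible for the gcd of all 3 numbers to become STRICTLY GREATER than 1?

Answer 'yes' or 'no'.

Current gcd = 1
gcd of all OTHER numbers (without N[2]=23): gcd([78, 78]) = 78
The new gcd after any change is gcd(78, new_value).
This can be at most 78.
Since 78 > old gcd 1, the gcd CAN increase (e.g., set N[2] = 78).

Answer: yes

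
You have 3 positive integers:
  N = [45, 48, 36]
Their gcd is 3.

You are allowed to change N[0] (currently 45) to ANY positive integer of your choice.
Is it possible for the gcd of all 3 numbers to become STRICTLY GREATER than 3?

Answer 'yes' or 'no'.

Answer: yes

Derivation:
Current gcd = 3
gcd of all OTHER numbers (without N[0]=45): gcd([48, 36]) = 12
The new gcd after any change is gcd(12, new_value).
This can be at most 12.
Since 12 > old gcd 3, the gcd CAN increase (e.g., set N[0] = 12).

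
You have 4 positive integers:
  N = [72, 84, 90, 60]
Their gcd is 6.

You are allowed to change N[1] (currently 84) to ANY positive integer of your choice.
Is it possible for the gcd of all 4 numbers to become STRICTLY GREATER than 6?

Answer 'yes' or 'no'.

Current gcd = 6
gcd of all OTHER numbers (without N[1]=84): gcd([72, 90, 60]) = 6
The new gcd after any change is gcd(6, new_value).
This can be at most 6.
Since 6 = old gcd 6, the gcd can only stay the same or decrease.

Answer: no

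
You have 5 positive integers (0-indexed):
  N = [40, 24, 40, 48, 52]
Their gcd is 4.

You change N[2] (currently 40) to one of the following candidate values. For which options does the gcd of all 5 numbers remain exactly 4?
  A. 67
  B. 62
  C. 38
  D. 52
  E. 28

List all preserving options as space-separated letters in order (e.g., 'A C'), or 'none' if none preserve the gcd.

Answer: D E

Derivation:
Old gcd = 4; gcd of others (without N[2]) = 4
New gcd for candidate v: gcd(4, v). Preserves old gcd iff gcd(4, v) = 4.
  Option A: v=67, gcd(4,67)=1 -> changes
  Option B: v=62, gcd(4,62)=2 -> changes
  Option C: v=38, gcd(4,38)=2 -> changes
  Option D: v=52, gcd(4,52)=4 -> preserves
  Option E: v=28, gcd(4,28)=4 -> preserves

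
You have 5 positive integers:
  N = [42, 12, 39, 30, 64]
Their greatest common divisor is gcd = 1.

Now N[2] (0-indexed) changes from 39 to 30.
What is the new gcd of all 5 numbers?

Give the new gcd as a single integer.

Answer: 2

Derivation:
Numbers: [42, 12, 39, 30, 64], gcd = 1
Change: index 2, 39 -> 30
gcd of the OTHER numbers (without index 2): gcd([42, 12, 30, 64]) = 2
New gcd = gcd(g_others, new_val) = gcd(2, 30) = 2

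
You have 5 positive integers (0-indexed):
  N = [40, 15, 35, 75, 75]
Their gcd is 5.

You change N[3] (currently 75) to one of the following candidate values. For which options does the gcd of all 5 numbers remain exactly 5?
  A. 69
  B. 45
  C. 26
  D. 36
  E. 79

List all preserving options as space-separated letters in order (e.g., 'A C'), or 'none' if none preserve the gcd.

Old gcd = 5; gcd of others (without N[3]) = 5
New gcd for candidate v: gcd(5, v). Preserves old gcd iff gcd(5, v) = 5.
  Option A: v=69, gcd(5,69)=1 -> changes
  Option B: v=45, gcd(5,45)=5 -> preserves
  Option C: v=26, gcd(5,26)=1 -> changes
  Option D: v=36, gcd(5,36)=1 -> changes
  Option E: v=79, gcd(5,79)=1 -> changes

Answer: B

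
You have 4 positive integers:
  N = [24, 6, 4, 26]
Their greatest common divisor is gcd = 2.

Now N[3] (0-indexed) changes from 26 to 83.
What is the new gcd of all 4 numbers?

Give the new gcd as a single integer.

Numbers: [24, 6, 4, 26], gcd = 2
Change: index 3, 26 -> 83
gcd of the OTHER numbers (without index 3): gcd([24, 6, 4]) = 2
New gcd = gcd(g_others, new_val) = gcd(2, 83) = 1

Answer: 1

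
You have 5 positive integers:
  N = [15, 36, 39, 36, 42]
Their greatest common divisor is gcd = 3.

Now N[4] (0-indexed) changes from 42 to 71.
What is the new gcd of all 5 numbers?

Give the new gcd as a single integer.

Numbers: [15, 36, 39, 36, 42], gcd = 3
Change: index 4, 42 -> 71
gcd of the OTHER numbers (without index 4): gcd([15, 36, 39, 36]) = 3
New gcd = gcd(g_others, new_val) = gcd(3, 71) = 1

Answer: 1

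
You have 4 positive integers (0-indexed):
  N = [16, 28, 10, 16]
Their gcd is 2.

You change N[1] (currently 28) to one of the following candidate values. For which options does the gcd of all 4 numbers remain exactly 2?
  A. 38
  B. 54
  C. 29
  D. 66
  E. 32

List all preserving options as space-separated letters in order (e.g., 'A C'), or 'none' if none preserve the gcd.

Old gcd = 2; gcd of others (without N[1]) = 2
New gcd for candidate v: gcd(2, v). Preserves old gcd iff gcd(2, v) = 2.
  Option A: v=38, gcd(2,38)=2 -> preserves
  Option B: v=54, gcd(2,54)=2 -> preserves
  Option C: v=29, gcd(2,29)=1 -> changes
  Option D: v=66, gcd(2,66)=2 -> preserves
  Option E: v=32, gcd(2,32)=2 -> preserves

Answer: A B D E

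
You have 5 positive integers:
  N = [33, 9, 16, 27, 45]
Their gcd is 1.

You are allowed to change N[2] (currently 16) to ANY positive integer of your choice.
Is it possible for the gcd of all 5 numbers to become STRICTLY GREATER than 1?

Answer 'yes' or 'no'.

Current gcd = 1
gcd of all OTHER numbers (without N[2]=16): gcd([33, 9, 27, 45]) = 3
The new gcd after any change is gcd(3, new_value).
This can be at most 3.
Since 3 > old gcd 1, the gcd CAN increase (e.g., set N[2] = 3).

Answer: yes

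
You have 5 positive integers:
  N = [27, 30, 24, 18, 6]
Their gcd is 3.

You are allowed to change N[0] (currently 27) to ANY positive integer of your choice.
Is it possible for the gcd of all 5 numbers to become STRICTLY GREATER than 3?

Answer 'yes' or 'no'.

Current gcd = 3
gcd of all OTHER numbers (without N[0]=27): gcd([30, 24, 18, 6]) = 6
The new gcd after any change is gcd(6, new_value).
This can be at most 6.
Since 6 > old gcd 3, the gcd CAN increase (e.g., set N[0] = 6).

Answer: yes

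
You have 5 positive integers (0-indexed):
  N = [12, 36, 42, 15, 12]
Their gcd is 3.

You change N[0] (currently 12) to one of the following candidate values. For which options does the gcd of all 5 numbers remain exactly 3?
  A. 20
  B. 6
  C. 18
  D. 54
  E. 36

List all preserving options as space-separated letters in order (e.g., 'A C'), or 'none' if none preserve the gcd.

Answer: B C D E

Derivation:
Old gcd = 3; gcd of others (without N[0]) = 3
New gcd for candidate v: gcd(3, v). Preserves old gcd iff gcd(3, v) = 3.
  Option A: v=20, gcd(3,20)=1 -> changes
  Option B: v=6, gcd(3,6)=3 -> preserves
  Option C: v=18, gcd(3,18)=3 -> preserves
  Option D: v=54, gcd(3,54)=3 -> preserves
  Option E: v=36, gcd(3,36)=3 -> preserves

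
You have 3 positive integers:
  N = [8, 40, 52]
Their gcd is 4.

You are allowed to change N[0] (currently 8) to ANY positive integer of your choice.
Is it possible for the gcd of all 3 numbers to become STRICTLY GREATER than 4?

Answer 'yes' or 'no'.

Current gcd = 4
gcd of all OTHER numbers (without N[0]=8): gcd([40, 52]) = 4
The new gcd after any change is gcd(4, new_value).
This can be at most 4.
Since 4 = old gcd 4, the gcd can only stay the same or decrease.

Answer: no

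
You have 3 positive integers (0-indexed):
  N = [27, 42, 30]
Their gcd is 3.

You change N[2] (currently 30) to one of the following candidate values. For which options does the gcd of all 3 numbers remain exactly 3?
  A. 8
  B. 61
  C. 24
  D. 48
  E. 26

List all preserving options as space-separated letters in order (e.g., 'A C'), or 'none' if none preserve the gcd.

Old gcd = 3; gcd of others (without N[2]) = 3
New gcd for candidate v: gcd(3, v). Preserves old gcd iff gcd(3, v) = 3.
  Option A: v=8, gcd(3,8)=1 -> changes
  Option B: v=61, gcd(3,61)=1 -> changes
  Option C: v=24, gcd(3,24)=3 -> preserves
  Option D: v=48, gcd(3,48)=3 -> preserves
  Option E: v=26, gcd(3,26)=1 -> changes

Answer: C D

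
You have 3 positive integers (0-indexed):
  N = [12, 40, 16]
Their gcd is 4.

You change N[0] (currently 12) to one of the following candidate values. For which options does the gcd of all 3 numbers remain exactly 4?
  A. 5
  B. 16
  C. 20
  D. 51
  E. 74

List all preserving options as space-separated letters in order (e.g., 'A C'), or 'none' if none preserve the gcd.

Answer: C

Derivation:
Old gcd = 4; gcd of others (without N[0]) = 8
New gcd for candidate v: gcd(8, v). Preserves old gcd iff gcd(8, v) = 4.
  Option A: v=5, gcd(8,5)=1 -> changes
  Option B: v=16, gcd(8,16)=8 -> changes
  Option C: v=20, gcd(8,20)=4 -> preserves
  Option D: v=51, gcd(8,51)=1 -> changes
  Option E: v=74, gcd(8,74)=2 -> changes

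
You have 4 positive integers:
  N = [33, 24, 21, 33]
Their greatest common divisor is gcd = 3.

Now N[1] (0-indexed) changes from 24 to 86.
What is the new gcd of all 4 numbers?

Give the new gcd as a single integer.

Numbers: [33, 24, 21, 33], gcd = 3
Change: index 1, 24 -> 86
gcd of the OTHER numbers (without index 1): gcd([33, 21, 33]) = 3
New gcd = gcd(g_others, new_val) = gcd(3, 86) = 1

Answer: 1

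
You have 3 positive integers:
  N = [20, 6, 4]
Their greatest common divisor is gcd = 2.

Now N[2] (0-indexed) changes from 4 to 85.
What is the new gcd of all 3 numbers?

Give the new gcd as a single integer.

Answer: 1

Derivation:
Numbers: [20, 6, 4], gcd = 2
Change: index 2, 4 -> 85
gcd of the OTHER numbers (without index 2): gcd([20, 6]) = 2
New gcd = gcd(g_others, new_val) = gcd(2, 85) = 1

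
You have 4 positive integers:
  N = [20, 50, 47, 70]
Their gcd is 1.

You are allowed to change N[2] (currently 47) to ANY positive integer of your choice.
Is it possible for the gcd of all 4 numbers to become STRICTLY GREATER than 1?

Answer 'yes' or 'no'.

Current gcd = 1
gcd of all OTHER numbers (without N[2]=47): gcd([20, 50, 70]) = 10
The new gcd after any change is gcd(10, new_value).
This can be at most 10.
Since 10 > old gcd 1, the gcd CAN increase (e.g., set N[2] = 10).

Answer: yes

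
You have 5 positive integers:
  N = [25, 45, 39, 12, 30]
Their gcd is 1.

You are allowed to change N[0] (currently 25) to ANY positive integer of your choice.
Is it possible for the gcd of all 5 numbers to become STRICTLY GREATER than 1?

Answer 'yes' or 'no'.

Answer: yes

Derivation:
Current gcd = 1
gcd of all OTHER numbers (without N[0]=25): gcd([45, 39, 12, 30]) = 3
The new gcd after any change is gcd(3, new_value).
This can be at most 3.
Since 3 > old gcd 1, the gcd CAN increase (e.g., set N[0] = 3).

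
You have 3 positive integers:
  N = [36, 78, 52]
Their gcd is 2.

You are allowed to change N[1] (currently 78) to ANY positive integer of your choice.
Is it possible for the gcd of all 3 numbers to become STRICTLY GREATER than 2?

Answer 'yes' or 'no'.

Current gcd = 2
gcd of all OTHER numbers (without N[1]=78): gcd([36, 52]) = 4
The new gcd after any change is gcd(4, new_value).
This can be at most 4.
Since 4 > old gcd 2, the gcd CAN increase (e.g., set N[1] = 4).

Answer: yes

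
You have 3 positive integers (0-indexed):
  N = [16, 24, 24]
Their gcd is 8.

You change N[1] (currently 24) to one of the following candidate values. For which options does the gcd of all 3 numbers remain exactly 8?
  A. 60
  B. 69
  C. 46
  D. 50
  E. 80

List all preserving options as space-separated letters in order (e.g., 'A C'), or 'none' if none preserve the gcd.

Answer: E

Derivation:
Old gcd = 8; gcd of others (without N[1]) = 8
New gcd for candidate v: gcd(8, v). Preserves old gcd iff gcd(8, v) = 8.
  Option A: v=60, gcd(8,60)=4 -> changes
  Option B: v=69, gcd(8,69)=1 -> changes
  Option C: v=46, gcd(8,46)=2 -> changes
  Option D: v=50, gcd(8,50)=2 -> changes
  Option E: v=80, gcd(8,80)=8 -> preserves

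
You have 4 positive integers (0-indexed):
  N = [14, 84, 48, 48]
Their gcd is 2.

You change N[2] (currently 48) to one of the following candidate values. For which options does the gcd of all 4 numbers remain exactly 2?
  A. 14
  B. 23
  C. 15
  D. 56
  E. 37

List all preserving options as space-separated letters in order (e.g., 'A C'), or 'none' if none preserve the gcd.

Old gcd = 2; gcd of others (without N[2]) = 2
New gcd for candidate v: gcd(2, v). Preserves old gcd iff gcd(2, v) = 2.
  Option A: v=14, gcd(2,14)=2 -> preserves
  Option B: v=23, gcd(2,23)=1 -> changes
  Option C: v=15, gcd(2,15)=1 -> changes
  Option D: v=56, gcd(2,56)=2 -> preserves
  Option E: v=37, gcd(2,37)=1 -> changes

Answer: A D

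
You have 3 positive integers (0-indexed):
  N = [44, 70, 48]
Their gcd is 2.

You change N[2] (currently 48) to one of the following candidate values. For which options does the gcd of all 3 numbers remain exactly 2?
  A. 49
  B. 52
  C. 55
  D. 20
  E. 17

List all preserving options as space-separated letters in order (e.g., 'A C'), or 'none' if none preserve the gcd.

Answer: B D

Derivation:
Old gcd = 2; gcd of others (without N[2]) = 2
New gcd for candidate v: gcd(2, v). Preserves old gcd iff gcd(2, v) = 2.
  Option A: v=49, gcd(2,49)=1 -> changes
  Option B: v=52, gcd(2,52)=2 -> preserves
  Option C: v=55, gcd(2,55)=1 -> changes
  Option D: v=20, gcd(2,20)=2 -> preserves
  Option E: v=17, gcd(2,17)=1 -> changes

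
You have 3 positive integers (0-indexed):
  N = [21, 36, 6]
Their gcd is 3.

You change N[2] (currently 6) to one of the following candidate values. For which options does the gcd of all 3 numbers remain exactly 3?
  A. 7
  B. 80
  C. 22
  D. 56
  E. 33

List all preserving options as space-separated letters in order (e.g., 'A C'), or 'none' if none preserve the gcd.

Answer: E

Derivation:
Old gcd = 3; gcd of others (without N[2]) = 3
New gcd for candidate v: gcd(3, v). Preserves old gcd iff gcd(3, v) = 3.
  Option A: v=7, gcd(3,7)=1 -> changes
  Option B: v=80, gcd(3,80)=1 -> changes
  Option C: v=22, gcd(3,22)=1 -> changes
  Option D: v=56, gcd(3,56)=1 -> changes
  Option E: v=33, gcd(3,33)=3 -> preserves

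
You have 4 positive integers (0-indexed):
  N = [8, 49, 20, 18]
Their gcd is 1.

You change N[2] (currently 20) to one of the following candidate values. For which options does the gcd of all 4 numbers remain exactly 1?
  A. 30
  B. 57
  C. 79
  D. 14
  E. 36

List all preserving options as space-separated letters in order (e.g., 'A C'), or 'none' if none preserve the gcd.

Answer: A B C D E

Derivation:
Old gcd = 1; gcd of others (without N[2]) = 1
New gcd for candidate v: gcd(1, v). Preserves old gcd iff gcd(1, v) = 1.
  Option A: v=30, gcd(1,30)=1 -> preserves
  Option B: v=57, gcd(1,57)=1 -> preserves
  Option C: v=79, gcd(1,79)=1 -> preserves
  Option D: v=14, gcd(1,14)=1 -> preserves
  Option E: v=36, gcd(1,36)=1 -> preserves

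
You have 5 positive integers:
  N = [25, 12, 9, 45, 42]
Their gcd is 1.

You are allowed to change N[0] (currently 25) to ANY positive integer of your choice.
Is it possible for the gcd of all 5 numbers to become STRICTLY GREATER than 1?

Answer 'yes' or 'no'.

Answer: yes

Derivation:
Current gcd = 1
gcd of all OTHER numbers (without N[0]=25): gcd([12, 9, 45, 42]) = 3
The new gcd after any change is gcd(3, new_value).
This can be at most 3.
Since 3 > old gcd 1, the gcd CAN increase (e.g., set N[0] = 3).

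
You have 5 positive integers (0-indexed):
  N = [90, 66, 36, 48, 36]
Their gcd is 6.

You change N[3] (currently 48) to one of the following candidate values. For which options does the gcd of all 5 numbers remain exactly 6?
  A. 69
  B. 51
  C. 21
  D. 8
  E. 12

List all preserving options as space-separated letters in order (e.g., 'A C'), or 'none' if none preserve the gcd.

Answer: E

Derivation:
Old gcd = 6; gcd of others (without N[3]) = 6
New gcd for candidate v: gcd(6, v). Preserves old gcd iff gcd(6, v) = 6.
  Option A: v=69, gcd(6,69)=3 -> changes
  Option B: v=51, gcd(6,51)=3 -> changes
  Option C: v=21, gcd(6,21)=3 -> changes
  Option D: v=8, gcd(6,8)=2 -> changes
  Option E: v=12, gcd(6,12)=6 -> preserves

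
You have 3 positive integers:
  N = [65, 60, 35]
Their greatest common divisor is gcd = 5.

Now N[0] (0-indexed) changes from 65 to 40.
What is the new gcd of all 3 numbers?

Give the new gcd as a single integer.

Answer: 5

Derivation:
Numbers: [65, 60, 35], gcd = 5
Change: index 0, 65 -> 40
gcd of the OTHER numbers (without index 0): gcd([60, 35]) = 5
New gcd = gcd(g_others, new_val) = gcd(5, 40) = 5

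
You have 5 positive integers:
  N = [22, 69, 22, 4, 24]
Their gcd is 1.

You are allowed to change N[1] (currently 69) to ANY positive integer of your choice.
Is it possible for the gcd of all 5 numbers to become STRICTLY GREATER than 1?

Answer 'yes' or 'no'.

Answer: yes

Derivation:
Current gcd = 1
gcd of all OTHER numbers (without N[1]=69): gcd([22, 22, 4, 24]) = 2
The new gcd after any change is gcd(2, new_value).
This can be at most 2.
Since 2 > old gcd 1, the gcd CAN increase (e.g., set N[1] = 2).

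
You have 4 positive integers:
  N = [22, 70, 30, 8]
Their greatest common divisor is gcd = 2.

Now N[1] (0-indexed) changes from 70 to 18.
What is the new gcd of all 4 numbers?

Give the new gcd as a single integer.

Numbers: [22, 70, 30, 8], gcd = 2
Change: index 1, 70 -> 18
gcd of the OTHER numbers (without index 1): gcd([22, 30, 8]) = 2
New gcd = gcd(g_others, new_val) = gcd(2, 18) = 2

Answer: 2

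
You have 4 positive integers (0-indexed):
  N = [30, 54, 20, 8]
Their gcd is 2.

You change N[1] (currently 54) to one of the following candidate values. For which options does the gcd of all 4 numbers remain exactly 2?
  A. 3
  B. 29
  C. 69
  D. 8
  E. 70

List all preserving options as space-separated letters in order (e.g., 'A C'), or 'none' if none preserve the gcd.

Answer: D E

Derivation:
Old gcd = 2; gcd of others (without N[1]) = 2
New gcd for candidate v: gcd(2, v). Preserves old gcd iff gcd(2, v) = 2.
  Option A: v=3, gcd(2,3)=1 -> changes
  Option B: v=29, gcd(2,29)=1 -> changes
  Option C: v=69, gcd(2,69)=1 -> changes
  Option D: v=8, gcd(2,8)=2 -> preserves
  Option E: v=70, gcd(2,70)=2 -> preserves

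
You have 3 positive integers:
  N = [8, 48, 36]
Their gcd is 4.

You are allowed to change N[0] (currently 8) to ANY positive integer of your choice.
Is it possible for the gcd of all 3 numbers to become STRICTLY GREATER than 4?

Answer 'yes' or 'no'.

Current gcd = 4
gcd of all OTHER numbers (without N[0]=8): gcd([48, 36]) = 12
The new gcd after any change is gcd(12, new_value).
This can be at most 12.
Since 12 > old gcd 4, the gcd CAN increase (e.g., set N[0] = 12).

Answer: yes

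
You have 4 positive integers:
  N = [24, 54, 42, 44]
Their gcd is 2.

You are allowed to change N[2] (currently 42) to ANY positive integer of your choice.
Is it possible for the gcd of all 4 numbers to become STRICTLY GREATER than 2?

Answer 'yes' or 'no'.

Answer: no

Derivation:
Current gcd = 2
gcd of all OTHER numbers (without N[2]=42): gcd([24, 54, 44]) = 2
The new gcd after any change is gcd(2, new_value).
This can be at most 2.
Since 2 = old gcd 2, the gcd can only stay the same or decrease.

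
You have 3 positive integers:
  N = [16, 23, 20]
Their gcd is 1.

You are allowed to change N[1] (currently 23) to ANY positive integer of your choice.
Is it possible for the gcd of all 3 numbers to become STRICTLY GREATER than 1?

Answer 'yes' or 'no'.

Current gcd = 1
gcd of all OTHER numbers (without N[1]=23): gcd([16, 20]) = 4
The new gcd after any change is gcd(4, new_value).
This can be at most 4.
Since 4 > old gcd 1, the gcd CAN increase (e.g., set N[1] = 4).

Answer: yes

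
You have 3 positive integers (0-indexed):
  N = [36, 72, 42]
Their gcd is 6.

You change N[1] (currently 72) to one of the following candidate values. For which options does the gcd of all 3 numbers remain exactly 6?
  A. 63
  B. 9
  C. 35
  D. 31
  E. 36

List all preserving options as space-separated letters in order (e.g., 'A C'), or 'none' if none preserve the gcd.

Old gcd = 6; gcd of others (without N[1]) = 6
New gcd for candidate v: gcd(6, v). Preserves old gcd iff gcd(6, v) = 6.
  Option A: v=63, gcd(6,63)=3 -> changes
  Option B: v=9, gcd(6,9)=3 -> changes
  Option C: v=35, gcd(6,35)=1 -> changes
  Option D: v=31, gcd(6,31)=1 -> changes
  Option E: v=36, gcd(6,36)=6 -> preserves

Answer: E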